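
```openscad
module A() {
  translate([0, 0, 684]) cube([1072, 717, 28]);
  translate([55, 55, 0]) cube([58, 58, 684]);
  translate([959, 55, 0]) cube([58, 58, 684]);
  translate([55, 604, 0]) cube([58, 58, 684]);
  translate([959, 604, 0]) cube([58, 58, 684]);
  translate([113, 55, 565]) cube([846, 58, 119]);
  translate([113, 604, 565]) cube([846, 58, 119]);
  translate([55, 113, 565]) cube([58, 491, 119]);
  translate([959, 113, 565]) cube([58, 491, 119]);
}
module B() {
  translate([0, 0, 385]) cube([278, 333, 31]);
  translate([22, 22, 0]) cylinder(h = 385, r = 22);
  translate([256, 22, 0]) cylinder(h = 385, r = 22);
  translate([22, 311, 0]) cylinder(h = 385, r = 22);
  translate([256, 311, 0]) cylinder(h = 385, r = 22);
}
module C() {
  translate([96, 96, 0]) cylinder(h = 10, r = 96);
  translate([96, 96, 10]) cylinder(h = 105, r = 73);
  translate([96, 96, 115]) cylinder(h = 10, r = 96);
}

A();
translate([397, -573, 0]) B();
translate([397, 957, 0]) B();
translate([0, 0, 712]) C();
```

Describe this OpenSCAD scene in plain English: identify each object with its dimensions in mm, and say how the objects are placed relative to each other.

A is a table: top 1072 mm (x) × 717 mm (y), 28 mm thick, upper face at z = 712 mm, on four 58×58 mm square legs, each inset 55 mm from the nearest pair of top edges, running from z = 0 to the bottom of the top. Four apron rails, 58 mm thick and 119 mm tall, run between adjacent legs with their top edges flush with the underside of the top and their outer faces flush with the legs' outer faces.

B is a four-legged stool. The seat is a 278×333×31 mm slab whose top surface is at z = 416 mm; four round legs, each 44 mm in diameter, run from the floor (z = 0) to the underside of the seat, each leg's axis is inset half a diameter from the nearest pair of seat edges (so the leg's bounding box is flush with the corner).

C is a spool: two coaxial disc flanges of radius 96 mm and thickness 10 mm, joined by a core cylinder of radius 73 mm and height 105 mm. The lower flange rests on z = 0 and the three cylinders share a vertical axis.

Two stools sit around the table at the −y, +y sides. The spool is on top of the table.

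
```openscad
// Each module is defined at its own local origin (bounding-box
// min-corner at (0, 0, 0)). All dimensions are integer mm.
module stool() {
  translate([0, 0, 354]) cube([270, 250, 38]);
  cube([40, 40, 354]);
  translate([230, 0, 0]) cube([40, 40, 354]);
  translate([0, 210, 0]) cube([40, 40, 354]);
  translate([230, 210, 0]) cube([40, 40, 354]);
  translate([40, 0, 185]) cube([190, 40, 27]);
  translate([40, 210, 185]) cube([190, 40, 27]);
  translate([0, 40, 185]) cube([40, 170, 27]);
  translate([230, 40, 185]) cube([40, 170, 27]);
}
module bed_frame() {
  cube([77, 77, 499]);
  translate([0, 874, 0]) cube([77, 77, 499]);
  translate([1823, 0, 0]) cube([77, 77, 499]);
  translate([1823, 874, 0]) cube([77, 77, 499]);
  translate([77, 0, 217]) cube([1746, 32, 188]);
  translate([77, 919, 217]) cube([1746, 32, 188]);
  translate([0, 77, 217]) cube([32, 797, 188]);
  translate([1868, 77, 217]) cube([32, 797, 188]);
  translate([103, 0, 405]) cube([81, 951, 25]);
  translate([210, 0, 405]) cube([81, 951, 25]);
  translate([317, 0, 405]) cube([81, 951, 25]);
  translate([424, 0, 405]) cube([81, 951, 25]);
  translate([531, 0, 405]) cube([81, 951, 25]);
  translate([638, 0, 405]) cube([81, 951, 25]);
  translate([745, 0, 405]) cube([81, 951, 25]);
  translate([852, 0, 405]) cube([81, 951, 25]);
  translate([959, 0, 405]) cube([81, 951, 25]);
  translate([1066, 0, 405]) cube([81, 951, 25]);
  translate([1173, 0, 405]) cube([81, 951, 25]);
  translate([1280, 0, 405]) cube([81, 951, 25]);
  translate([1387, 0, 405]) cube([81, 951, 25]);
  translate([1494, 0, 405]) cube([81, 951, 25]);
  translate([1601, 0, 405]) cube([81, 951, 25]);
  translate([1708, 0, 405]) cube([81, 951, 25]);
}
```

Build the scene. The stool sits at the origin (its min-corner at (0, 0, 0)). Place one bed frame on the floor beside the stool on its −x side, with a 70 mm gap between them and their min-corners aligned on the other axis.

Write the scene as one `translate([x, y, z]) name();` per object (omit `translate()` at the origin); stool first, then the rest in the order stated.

stool();
translate([-1970, 0, 0]) bed_frame();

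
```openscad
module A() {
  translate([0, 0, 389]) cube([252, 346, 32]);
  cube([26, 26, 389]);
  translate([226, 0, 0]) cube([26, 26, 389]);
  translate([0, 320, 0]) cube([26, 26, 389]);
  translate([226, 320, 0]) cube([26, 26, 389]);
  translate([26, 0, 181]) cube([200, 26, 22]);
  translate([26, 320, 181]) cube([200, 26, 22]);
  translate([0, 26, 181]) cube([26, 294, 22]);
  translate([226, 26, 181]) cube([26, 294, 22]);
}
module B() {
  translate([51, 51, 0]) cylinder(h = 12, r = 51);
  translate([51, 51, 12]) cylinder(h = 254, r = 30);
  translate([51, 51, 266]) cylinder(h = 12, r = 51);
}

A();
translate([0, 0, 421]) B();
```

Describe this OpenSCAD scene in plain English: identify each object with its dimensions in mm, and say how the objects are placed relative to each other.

A is a four-legged stool. The seat is 252×346 mm, 32 mm thick, top at z = 421 mm. It stands on four square legs, each 26×26 mm in cross-section, from z = 0 to the seat underside, each flush with a corner of the seat. Four stretchers, 26 mm wide and 22 mm tall, connect adjacent legs with their undersides at z = 181 mm, each running between the inner faces of the legs it joins and aligned with the legs' outer faces on the other axis.

B is a spool: two coaxial disc flanges of radius 51 mm and thickness 12 mm, joined by a core cylinder of radius 30 mm and height 254 mm. The lower flange rests on z = 0 and the three cylinders share a vertical axis.

The spool is on top of the stool.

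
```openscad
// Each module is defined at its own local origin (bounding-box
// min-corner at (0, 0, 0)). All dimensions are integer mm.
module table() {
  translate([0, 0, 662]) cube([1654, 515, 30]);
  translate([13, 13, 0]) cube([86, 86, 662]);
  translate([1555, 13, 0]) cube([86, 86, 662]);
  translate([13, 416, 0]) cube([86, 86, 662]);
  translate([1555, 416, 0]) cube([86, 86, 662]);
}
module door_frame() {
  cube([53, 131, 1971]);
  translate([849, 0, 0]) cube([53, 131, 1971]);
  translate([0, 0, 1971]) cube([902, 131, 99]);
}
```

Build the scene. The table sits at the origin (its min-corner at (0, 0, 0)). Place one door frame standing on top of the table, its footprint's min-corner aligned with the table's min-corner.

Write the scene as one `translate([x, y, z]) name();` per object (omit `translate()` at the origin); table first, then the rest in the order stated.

table();
translate([0, 0, 692]) door_frame();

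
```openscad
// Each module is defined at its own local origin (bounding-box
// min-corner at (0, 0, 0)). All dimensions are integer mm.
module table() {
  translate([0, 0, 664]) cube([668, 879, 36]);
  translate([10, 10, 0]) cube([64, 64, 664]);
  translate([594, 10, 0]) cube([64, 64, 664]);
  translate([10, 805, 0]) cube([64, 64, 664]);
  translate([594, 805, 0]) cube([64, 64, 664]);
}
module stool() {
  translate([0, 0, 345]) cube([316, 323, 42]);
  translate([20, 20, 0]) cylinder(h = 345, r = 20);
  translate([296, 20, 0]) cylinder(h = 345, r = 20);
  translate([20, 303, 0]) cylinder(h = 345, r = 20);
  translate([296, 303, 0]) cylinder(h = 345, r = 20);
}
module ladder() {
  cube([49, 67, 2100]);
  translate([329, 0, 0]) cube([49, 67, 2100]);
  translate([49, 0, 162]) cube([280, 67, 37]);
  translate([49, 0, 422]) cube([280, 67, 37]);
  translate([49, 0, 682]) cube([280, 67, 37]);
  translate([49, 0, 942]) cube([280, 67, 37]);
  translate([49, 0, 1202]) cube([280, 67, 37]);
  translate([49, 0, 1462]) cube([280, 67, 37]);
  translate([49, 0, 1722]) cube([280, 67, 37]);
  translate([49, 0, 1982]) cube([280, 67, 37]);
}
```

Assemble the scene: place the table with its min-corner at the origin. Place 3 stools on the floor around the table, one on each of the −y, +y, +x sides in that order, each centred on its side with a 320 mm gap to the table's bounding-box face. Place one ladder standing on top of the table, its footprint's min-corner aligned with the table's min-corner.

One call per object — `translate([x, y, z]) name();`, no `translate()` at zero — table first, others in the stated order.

table();
translate([176, -643, 0]) stool();
translate([176, 1199, 0]) stool();
translate([988, 278, 0]) stool();
translate([0, 0, 700]) ladder();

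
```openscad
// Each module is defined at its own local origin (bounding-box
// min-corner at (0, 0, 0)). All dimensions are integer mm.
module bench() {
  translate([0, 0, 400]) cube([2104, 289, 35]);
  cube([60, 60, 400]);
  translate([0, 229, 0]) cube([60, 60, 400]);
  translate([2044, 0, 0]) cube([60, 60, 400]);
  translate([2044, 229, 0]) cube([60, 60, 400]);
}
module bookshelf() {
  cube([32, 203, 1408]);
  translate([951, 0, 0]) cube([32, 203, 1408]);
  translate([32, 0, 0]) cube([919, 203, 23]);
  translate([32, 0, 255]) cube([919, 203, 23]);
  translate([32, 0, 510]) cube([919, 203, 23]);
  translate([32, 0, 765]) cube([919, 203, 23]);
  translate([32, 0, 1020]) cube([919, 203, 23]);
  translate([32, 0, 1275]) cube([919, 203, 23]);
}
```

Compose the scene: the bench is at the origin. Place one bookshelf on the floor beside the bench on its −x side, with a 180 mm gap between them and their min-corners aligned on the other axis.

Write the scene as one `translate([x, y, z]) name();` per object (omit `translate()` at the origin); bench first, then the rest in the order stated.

bench();
translate([-1163, 0, 0]) bookshelf();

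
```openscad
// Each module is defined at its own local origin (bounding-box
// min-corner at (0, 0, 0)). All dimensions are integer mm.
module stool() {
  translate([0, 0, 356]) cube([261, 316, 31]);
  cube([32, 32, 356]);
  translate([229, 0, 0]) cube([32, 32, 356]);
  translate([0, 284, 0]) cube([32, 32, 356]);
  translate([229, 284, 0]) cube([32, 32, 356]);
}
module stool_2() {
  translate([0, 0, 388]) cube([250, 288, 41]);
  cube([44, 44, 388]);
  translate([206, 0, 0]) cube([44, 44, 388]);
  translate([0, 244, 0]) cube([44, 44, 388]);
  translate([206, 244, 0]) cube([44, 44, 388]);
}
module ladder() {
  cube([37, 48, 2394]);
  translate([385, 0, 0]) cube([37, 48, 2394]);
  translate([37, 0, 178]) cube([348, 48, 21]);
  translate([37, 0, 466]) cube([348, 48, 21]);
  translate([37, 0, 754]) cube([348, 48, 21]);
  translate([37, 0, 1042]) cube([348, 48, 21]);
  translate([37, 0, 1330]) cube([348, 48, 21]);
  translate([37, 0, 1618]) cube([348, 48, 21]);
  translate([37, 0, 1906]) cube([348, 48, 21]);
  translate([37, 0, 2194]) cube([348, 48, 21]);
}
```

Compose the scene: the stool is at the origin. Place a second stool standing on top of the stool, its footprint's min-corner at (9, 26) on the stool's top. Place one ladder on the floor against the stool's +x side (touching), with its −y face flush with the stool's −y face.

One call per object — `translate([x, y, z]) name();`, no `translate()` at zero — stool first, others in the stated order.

stool();
translate([9, 26, 387]) stool_2();
translate([261, 0, 0]) ladder();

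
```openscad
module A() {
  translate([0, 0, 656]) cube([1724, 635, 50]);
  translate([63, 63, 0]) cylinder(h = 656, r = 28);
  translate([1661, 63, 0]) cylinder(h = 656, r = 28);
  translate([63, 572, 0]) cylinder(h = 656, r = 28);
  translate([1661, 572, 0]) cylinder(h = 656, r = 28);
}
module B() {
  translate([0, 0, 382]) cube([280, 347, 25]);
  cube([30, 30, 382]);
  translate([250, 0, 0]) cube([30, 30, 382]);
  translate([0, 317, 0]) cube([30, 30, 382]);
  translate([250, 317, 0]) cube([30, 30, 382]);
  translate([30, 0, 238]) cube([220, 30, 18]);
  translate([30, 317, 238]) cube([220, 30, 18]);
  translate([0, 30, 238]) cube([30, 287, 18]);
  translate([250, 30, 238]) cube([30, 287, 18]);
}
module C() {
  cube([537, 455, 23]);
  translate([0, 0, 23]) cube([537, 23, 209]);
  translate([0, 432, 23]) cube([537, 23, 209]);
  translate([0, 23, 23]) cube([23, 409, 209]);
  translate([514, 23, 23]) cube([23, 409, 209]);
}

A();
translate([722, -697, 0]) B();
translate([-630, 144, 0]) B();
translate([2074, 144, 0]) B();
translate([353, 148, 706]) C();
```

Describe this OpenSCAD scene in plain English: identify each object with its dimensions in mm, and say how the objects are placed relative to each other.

A is a rectangular dining table. The top is 1724×635×50 mm with its upper surface at z = 706 mm. It stands on four round legs of 56 mm diameter, each leg's bounding box inset 35 mm from the nearest pair of top edges, running from the floor to the underside of the top.

B is a four-legged stool. The seat is 280×347 mm, 25 mm thick, top at z = 407 mm. It stands on four square legs, each 30×30 mm in cross-section, from z = 0 to the seat underside, each flush with a corner of the seat. Four stretchers, 30 mm wide and 18 mm tall, connect adjacent legs with their undersides at z = 238 mm, each running between the inner faces of the legs it joins and aligned with the legs' outer faces on the other axis.

C is an open storage box with external size 537×455×232 mm and wall thickness 23 mm (the base is also 23 mm thick). The base covers the whole footprint; the four walls stand on the base, with the y-facing walls full-width and the x-facing walls fitting between their inner faces.

Three stools sit around the table at the −y, −x, +x sides. The open box is on top of the table.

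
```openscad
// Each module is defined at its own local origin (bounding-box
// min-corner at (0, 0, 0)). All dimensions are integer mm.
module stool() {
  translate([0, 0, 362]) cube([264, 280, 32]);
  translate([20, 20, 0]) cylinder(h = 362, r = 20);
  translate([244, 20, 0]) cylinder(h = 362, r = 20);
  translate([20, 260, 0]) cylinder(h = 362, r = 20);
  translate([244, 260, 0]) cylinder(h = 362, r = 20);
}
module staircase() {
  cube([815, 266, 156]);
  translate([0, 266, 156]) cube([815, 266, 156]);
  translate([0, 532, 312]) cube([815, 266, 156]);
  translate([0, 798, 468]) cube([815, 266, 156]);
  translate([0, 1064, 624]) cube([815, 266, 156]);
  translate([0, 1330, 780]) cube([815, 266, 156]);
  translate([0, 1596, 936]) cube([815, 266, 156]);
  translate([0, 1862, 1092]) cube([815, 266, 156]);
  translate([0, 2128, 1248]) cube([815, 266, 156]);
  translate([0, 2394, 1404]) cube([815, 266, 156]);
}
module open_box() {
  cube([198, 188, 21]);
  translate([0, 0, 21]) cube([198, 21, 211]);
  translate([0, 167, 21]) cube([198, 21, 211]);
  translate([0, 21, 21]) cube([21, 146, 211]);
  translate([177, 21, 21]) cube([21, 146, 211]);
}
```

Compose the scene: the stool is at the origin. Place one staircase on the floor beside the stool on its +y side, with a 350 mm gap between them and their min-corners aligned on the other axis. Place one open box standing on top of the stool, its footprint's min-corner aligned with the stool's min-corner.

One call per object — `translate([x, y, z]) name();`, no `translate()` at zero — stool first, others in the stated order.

stool();
translate([0, 630, 0]) staircase();
translate([0, 0, 394]) open_box();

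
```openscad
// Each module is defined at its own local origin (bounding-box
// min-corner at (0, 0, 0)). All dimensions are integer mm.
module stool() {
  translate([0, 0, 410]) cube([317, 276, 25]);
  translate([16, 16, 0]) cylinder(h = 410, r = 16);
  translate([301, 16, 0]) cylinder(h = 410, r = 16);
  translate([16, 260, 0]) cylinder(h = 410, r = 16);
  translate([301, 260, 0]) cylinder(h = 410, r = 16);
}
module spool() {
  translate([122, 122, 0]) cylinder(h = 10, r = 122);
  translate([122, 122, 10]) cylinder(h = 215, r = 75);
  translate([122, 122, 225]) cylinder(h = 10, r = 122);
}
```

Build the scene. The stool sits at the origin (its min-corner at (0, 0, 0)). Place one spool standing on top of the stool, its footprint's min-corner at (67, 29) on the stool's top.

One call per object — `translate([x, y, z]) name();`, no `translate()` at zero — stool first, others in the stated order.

stool();
translate([67, 29, 435]) spool();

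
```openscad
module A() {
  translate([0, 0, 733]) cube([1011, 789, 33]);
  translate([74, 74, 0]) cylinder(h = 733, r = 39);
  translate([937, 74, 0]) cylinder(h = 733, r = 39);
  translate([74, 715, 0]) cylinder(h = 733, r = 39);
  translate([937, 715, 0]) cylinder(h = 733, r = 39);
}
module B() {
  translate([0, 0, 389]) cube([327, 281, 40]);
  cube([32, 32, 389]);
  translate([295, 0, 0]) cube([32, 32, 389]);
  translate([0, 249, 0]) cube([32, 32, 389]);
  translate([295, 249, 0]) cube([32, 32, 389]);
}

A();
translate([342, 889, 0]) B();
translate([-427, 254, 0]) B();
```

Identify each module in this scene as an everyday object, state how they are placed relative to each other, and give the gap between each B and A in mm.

Each stool's nearest face is 100 mm from the table's bounding box.

A is a table. B is a stool. Two stools sit around the table at the +y, −x sides. The gap between each stool and the table is 100 mm.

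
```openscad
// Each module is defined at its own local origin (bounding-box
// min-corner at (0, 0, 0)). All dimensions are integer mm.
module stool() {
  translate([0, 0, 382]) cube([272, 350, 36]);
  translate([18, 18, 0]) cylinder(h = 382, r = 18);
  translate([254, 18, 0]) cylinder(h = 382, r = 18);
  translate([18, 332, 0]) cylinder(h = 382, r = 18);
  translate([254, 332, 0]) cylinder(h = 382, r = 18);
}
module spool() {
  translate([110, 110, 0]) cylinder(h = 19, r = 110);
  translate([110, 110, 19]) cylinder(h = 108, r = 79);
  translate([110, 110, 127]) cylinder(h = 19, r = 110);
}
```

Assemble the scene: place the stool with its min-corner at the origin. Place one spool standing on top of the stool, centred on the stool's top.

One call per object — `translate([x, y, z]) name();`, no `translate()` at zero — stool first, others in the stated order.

stool();
translate([26, 65, 418]) spool();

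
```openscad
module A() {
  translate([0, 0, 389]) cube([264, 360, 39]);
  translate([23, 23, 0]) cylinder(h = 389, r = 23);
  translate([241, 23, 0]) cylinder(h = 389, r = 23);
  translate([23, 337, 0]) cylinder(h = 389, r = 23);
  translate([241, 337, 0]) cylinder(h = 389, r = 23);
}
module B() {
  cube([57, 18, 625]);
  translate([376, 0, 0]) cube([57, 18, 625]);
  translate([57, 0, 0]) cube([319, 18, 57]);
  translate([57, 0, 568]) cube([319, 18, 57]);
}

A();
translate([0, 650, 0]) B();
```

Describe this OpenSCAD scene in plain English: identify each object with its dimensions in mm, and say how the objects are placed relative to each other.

A is a simple wooden stool: a rectangular seat 264 mm (x) by 360 mm (y), 39 mm thick, top face at z = 428 mm, on four round legs, each 46 mm in diameter. The legs rest on z = 0, each leg's axis is inset half a diameter from the nearest pair of seat edges (so the leg's bounding box is flush with the corner).

B is a rectangular picture frame lying in the x–z plane (depth along y). The opening is 319 mm wide (x) by 511 mm tall (z), surrounded by a border 57 mm wide on all four sides. The frame is 18 mm deep and is made of two full-height vertical stiles with two horizontal rails fitted between them.

The picture frame is on the floor beside the stool on its +y side.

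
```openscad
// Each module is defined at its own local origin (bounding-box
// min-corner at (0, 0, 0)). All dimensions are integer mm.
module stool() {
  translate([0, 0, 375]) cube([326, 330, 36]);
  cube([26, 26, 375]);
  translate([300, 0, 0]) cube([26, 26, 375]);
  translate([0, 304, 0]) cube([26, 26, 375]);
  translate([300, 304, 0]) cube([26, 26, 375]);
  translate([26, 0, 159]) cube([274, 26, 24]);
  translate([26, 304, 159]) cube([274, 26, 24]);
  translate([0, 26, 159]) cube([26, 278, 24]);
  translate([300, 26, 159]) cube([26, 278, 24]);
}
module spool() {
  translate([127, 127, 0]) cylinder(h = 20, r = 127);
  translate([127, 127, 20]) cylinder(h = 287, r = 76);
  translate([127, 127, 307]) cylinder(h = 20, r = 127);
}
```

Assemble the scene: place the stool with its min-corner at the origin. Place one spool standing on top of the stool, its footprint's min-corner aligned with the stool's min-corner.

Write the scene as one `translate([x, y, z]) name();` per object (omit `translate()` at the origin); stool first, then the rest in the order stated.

stool();
translate([0, 0, 411]) spool();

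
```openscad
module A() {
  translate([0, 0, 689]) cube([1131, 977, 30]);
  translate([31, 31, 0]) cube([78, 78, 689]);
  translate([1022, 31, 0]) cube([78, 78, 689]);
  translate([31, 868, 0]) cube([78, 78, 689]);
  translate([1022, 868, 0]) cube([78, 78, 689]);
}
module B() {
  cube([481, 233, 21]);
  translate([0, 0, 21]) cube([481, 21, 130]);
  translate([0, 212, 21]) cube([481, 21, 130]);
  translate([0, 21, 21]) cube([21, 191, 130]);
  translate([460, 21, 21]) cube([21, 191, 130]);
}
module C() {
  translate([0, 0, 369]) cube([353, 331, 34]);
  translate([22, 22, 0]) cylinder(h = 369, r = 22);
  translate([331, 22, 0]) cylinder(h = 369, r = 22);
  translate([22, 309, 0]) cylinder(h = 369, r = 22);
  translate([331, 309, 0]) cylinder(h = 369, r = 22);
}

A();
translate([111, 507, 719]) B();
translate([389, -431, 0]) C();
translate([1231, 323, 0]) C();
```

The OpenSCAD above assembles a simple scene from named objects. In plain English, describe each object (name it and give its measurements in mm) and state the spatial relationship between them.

A is a table with a 1131×977 mm rectangular top, 30 mm thick, top surface at z = 719 mm, supported by four 78×78 mm square legs, each inset 31 mm from the nearest pair of top edges, running from the floor.

B is an open storage box with external size 481×233×151 mm and wall thickness 21 mm (the base is also 21 mm thick). The base covers the whole footprint; the four walls stand on the base, with the y-facing walls full-width and the x-facing walls fitting between their inner faces.

C is a simple wooden stool: a rectangular seat 353 mm (x) by 331 mm (y), 34 mm thick, top face at z = 403 mm, on four round legs, each 44 mm in diameter. The legs rest on z = 0, each leg's axis is inset half a diameter from the nearest pair of seat edges (so the leg's bounding box is flush with the corner).

The open box is on top of the table. Two stools sit around the table at the −y, +x sides.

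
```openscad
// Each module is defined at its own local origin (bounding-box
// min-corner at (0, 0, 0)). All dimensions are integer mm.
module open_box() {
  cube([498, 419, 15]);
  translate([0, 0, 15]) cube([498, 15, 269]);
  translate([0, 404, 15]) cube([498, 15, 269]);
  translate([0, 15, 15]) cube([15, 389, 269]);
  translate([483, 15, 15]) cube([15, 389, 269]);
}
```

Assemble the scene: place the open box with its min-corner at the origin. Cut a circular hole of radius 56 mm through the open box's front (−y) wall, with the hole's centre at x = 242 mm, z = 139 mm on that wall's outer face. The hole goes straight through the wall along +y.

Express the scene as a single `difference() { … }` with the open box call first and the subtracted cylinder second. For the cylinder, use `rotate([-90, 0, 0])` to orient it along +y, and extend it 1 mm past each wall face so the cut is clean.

difference() {
  open_box();
  translate([242, -1, 139]) rotate([-90, 0, 0]) cylinder(h = 17, r = 56);
}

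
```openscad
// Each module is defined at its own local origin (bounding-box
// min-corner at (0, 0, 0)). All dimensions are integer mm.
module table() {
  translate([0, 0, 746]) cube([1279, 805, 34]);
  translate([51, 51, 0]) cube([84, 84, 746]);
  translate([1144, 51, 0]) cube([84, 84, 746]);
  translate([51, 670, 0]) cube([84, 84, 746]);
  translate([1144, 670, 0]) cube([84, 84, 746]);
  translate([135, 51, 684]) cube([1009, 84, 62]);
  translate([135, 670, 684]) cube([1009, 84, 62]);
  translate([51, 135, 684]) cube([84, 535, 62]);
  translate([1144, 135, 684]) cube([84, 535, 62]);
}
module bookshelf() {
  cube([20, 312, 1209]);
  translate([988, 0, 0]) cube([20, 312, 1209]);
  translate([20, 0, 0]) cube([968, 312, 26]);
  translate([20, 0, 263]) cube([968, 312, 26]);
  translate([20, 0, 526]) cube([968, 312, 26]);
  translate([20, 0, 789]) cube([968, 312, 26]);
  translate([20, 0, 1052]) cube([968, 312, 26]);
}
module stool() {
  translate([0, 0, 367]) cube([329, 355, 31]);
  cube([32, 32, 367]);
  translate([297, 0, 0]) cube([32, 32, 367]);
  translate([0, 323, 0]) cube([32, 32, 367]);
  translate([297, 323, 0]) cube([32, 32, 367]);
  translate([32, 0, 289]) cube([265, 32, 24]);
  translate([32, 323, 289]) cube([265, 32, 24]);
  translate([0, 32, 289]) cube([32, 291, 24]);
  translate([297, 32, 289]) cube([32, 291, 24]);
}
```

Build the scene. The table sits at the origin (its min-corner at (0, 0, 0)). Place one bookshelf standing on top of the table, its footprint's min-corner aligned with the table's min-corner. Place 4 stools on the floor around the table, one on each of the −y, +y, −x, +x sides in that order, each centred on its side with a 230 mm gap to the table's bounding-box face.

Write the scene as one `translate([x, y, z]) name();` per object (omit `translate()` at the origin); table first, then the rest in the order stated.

table();
translate([0, 0, 780]) bookshelf();
translate([475, -585, 0]) stool();
translate([475, 1035, 0]) stool();
translate([-559, 225, 0]) stool();
translate([1509, 225, 0]) stool();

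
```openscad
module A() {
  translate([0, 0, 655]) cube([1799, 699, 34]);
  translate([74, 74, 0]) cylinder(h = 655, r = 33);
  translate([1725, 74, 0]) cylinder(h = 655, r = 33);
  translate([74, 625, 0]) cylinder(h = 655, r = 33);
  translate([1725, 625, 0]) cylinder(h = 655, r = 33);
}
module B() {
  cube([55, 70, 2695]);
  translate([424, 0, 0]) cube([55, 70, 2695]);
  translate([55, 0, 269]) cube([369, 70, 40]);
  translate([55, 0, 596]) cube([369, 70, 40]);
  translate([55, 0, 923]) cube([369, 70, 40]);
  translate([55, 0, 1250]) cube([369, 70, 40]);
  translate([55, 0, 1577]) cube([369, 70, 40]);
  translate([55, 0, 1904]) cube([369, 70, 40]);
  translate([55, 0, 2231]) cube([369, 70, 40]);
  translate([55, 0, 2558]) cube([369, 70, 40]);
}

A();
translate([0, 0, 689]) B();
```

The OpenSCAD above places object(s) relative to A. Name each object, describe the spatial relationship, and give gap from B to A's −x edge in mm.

The ladder's min-x is at 0; the table's min-x is 0; gap = 0 mm.

A is a table. B is a ladder. The ladder is on top of the table. The gap from the ladder to the table's −x edge is 0 mm.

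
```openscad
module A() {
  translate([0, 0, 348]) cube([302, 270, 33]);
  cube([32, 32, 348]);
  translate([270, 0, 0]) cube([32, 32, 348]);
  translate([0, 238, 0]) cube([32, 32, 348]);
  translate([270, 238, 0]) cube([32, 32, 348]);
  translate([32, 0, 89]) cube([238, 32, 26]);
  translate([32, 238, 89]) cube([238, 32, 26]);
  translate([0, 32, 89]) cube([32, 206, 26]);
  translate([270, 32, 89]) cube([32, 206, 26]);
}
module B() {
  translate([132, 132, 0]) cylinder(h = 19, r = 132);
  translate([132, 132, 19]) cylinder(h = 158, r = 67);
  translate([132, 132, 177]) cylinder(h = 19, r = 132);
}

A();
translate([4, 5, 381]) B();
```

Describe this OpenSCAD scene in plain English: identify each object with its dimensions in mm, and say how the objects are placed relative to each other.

A is a simple wooden stool: a rectangular seat 302 mm (x) by 270 mm (y), 33 mm thick, top face at z = 381 mm, on four square legs, each 32×32 mm in cross-section. The legs rest on z = 0, each flush with a corner of the seat. Four stretchers, 32 mm wide and 26 mm tall, connect adjacent legs with their undersides at z = 89 mm, each running between the inner faces of the legs it joins and aligned with the legs' outer faces on the other axis.

B is a spool: two coaxial disc flanges of radius 132 mm and thickness 19 mm, joined by a core cylinder of radius 67 mm and height 158 mm. The lower flange rests on z = 0 and the three cylinders share a vertical axis.

The spool is on top of the stool.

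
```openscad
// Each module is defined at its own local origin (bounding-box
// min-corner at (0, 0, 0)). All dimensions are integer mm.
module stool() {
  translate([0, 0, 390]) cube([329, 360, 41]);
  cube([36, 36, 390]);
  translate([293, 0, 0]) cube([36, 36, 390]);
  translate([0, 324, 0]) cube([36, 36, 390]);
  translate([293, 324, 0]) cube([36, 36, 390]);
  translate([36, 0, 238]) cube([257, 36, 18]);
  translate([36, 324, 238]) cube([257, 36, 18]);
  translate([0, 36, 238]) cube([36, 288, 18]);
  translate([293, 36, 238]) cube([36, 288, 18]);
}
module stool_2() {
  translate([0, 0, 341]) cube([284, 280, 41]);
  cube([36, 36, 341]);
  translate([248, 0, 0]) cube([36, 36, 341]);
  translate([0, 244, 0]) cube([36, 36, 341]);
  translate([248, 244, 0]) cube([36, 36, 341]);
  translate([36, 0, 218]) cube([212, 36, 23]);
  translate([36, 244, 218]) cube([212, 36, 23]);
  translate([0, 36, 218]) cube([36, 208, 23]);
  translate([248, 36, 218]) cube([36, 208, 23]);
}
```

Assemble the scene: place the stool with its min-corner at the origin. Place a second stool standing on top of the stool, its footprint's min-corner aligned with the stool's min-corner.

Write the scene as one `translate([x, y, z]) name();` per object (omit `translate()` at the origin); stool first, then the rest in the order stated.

stool();
translate([0, 0, 431]) stool_2();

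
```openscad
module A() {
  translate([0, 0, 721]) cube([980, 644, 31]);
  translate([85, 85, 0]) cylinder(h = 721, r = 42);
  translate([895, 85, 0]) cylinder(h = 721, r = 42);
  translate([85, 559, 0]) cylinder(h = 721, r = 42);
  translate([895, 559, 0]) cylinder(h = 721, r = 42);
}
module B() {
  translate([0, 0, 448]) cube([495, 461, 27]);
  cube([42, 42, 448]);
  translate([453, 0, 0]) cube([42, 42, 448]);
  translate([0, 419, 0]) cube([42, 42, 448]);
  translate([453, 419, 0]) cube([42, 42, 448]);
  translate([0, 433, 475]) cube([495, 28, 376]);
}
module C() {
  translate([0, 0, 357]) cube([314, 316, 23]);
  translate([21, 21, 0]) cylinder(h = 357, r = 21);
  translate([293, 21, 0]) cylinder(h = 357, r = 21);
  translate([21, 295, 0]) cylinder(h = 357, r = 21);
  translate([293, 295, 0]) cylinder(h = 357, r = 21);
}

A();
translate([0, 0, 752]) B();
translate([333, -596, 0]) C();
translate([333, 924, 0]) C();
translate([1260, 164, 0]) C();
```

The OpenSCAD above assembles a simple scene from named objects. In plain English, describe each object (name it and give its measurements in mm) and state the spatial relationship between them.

A is a table: top 980 mm (x) × 644 mm (y), 31 mm thick, upper face at z = 752 mm, on four round legs of 84 mm diameter, each leg's bounding box inset 43 mm from the nearest pair of top edges, running from z = 0 to the bottom of the top.

B is a chair. The seat is a 495×461×27 mm slab with its top at z = 475 mm, on four 42×42 mm corner legs (flush with the seat edges, standing on z = 0). A flat backrest 28 mm thick, 376 mm tall, spans the full seat width and rises from the seat top along its +y edge, rear face flush with the rear of the seat.

C is a four-legged stool. The seat is a 314×316×23 mm slab whose top surface is at z = 380 mm; four round legs, each 42 mm in diameter, run from the floor (z = 0) to the underside of the seat, each leg's axis is inset half a diameter from the nearest pair of seat edges (so the leg's bounding box is flush with the corner).

The chair is on top of the table. Three stools sit around the table at the −y, +y, +x sides.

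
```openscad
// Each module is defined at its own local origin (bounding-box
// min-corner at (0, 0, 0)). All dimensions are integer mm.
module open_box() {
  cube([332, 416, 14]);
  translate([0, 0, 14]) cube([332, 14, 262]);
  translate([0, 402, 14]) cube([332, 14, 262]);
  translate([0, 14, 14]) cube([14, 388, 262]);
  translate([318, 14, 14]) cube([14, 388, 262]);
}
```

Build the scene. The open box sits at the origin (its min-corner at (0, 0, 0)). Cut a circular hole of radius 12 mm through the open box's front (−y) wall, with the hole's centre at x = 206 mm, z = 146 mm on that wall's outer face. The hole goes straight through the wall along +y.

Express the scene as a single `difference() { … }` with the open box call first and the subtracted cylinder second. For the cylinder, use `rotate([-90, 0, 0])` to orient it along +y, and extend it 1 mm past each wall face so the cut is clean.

difference() {
  open_box();
  translate([206, -1, 146]) rotate([-90, 0, 0]) cylinder(h = 16, r = 12);
}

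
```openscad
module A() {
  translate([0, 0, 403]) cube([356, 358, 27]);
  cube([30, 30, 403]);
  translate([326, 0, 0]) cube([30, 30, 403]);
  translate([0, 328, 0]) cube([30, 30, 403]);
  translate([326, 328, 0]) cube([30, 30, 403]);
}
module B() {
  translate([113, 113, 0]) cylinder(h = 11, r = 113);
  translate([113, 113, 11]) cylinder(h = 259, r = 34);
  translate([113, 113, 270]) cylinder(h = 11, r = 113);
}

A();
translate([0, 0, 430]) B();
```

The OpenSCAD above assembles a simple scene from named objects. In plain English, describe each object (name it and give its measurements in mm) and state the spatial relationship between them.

A is a four-legged stool. The seat is 356×358 mm, 27 mm thick, top at z = 430 mm. It stands on four square legs, each 30×30 mm in cross-section, from z = 0 to the seat underside, each flush with a corner of the seat.

B is a spool: two coaxial disc flanges of radius 113 mm and thickness 11 mm, joined by a core cylinder of radius 34 mm and height 259 mm. The lower flange rests on z = 0 and the three cylinders share a vertical axis.

The spool is on top of the stool.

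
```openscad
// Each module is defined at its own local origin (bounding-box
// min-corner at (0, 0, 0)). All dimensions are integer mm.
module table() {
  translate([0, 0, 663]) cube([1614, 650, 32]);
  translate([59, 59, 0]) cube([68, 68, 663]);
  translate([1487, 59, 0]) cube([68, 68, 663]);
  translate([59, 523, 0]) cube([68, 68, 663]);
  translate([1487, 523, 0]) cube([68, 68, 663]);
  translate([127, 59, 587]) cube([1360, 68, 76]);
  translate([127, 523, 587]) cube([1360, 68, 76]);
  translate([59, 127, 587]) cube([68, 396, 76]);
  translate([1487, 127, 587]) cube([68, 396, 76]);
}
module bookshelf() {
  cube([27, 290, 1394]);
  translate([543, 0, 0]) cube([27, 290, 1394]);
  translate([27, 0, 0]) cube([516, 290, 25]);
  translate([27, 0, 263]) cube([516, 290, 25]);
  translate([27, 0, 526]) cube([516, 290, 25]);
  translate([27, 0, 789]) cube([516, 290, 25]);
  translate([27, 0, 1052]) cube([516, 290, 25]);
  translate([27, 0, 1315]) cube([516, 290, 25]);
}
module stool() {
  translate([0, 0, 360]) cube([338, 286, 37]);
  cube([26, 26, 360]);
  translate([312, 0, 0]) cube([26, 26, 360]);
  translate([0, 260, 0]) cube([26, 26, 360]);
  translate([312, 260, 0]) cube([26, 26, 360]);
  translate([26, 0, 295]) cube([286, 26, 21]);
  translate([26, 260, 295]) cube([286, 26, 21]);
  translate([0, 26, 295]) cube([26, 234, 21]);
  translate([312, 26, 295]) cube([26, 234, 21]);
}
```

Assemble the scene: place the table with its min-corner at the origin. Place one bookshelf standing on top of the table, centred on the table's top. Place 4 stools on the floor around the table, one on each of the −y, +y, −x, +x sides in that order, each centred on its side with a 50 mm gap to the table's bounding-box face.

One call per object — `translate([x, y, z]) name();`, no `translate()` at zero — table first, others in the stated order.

table();
translate([522, 180, 695]) bookshelf();
translate([638, -336, 0]) stool();
translate([638, 700, 0]) stool();
translate([-388, 182, 0]) stool();
translate([1664, 182, 0]) stool();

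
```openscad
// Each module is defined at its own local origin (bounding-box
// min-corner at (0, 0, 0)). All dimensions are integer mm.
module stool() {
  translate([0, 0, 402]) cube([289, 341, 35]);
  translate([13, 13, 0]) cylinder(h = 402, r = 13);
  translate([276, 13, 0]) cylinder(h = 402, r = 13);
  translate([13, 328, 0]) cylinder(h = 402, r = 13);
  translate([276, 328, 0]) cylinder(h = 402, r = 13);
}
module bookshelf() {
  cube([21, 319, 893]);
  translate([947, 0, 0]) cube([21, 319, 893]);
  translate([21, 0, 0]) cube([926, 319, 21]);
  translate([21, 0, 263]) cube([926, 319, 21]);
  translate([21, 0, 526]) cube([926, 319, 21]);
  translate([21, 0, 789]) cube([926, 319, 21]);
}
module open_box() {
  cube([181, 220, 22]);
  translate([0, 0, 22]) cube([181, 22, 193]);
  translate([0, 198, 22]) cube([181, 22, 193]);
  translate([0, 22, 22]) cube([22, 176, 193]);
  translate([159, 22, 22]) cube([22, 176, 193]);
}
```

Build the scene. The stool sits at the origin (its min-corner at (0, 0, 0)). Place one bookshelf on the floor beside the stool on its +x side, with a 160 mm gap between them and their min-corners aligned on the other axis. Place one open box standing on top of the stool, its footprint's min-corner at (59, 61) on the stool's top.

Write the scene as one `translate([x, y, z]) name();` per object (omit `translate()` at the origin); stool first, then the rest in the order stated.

stool();
translate([449, 0, 0]) bookshelf();
translate([59, 61, 437]) open_box();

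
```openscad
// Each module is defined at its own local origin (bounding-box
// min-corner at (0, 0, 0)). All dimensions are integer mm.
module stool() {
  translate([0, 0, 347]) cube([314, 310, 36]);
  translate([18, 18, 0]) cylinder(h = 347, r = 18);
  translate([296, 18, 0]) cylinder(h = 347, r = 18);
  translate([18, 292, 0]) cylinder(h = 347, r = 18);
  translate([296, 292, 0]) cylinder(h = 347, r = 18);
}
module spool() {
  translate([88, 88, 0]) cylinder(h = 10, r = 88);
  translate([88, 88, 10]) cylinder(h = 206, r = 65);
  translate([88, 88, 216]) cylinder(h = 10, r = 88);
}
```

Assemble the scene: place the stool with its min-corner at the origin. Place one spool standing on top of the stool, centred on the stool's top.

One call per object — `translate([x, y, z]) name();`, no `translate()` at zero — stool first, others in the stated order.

stool();
translate([69, 67, 383]) spool();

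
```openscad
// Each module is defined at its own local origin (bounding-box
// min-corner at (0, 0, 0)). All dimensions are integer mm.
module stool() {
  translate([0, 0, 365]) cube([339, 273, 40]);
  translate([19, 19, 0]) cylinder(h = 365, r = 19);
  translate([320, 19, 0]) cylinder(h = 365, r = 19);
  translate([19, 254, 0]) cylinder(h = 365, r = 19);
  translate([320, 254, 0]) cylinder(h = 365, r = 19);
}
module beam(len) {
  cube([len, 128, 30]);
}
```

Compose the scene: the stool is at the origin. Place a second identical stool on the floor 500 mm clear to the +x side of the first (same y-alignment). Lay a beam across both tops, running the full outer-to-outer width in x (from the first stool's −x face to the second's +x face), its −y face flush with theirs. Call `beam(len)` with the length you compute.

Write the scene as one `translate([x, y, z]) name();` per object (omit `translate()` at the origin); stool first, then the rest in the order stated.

stool();
translate([839, 0, 0]) stool();
translate([0, 0, 405]) beam(1178);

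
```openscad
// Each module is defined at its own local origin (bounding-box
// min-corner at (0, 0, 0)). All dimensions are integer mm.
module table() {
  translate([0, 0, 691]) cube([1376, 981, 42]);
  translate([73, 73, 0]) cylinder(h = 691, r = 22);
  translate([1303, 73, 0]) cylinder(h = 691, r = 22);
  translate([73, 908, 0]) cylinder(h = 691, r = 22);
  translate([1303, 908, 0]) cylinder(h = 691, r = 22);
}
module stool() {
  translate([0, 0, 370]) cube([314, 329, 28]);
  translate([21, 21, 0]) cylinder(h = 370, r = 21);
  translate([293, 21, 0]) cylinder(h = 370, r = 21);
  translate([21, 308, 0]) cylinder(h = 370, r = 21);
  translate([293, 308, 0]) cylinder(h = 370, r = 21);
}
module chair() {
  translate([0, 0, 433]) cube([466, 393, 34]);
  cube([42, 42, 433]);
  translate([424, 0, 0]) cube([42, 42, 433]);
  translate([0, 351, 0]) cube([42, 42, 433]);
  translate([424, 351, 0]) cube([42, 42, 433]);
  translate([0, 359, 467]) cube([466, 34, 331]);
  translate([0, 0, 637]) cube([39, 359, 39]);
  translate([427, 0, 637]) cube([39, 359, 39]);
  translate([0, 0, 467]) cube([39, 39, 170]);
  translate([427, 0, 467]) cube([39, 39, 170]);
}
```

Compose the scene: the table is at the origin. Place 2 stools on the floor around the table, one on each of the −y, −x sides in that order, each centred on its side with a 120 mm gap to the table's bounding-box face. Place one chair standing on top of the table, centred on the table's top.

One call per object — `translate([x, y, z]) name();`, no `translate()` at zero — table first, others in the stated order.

table();
translate([531, -449, 0]) stool();
translate([-434, 326, 0]) stool();
translate([455, 294, 733]) chair();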